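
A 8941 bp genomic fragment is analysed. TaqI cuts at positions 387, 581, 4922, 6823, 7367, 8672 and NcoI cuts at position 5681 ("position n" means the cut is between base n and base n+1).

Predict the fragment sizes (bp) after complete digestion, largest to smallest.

4341, 1305, 1142, 759, 544, 387, 269, 194 bp

Combined cut positions (sorted): 387, 581, 4922, 5681, 6823, 7367, 8672.
Linear molecule, 7 cuts → 8 fragments:
  387 − 0 = 387 bp
  581 − 387 = 194 bp
  4922 − 581 = 4341 bp
  5681 − 4922 = 759 bp
  6823 − 5681 = 1142 bp
  7367 − 6823 = 544 bp
  8672 − 7367 = 1305 bp
  8941 − 8672 = 269 bp
Sorted largest to smallest: 4341, 1305, 1142, 759, 544, 387, 269, 194 bp.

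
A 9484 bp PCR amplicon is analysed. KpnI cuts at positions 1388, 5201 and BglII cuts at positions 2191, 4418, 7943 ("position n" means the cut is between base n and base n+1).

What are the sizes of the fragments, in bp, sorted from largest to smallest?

Combined cut positions (sorted): 1388, 2191, 4418, 5201, 7943.
Linear molecule, 5 cuts → 6 fragments:
  1388 − 0 = 1388 bp
  2191 − 1388 = 803 bp
  4418 − 2191 = 2227 bp
  5201 − 4418 = 783 bp
  7943 − 5201 = 2742 bp
  9484 − 7943 = 1541 bp
Sorted largest to smallest: 2742, 2227, 1541, 1388, 803, 783 bp.

2742, 2227, 1541, 1388, 803, 783 bp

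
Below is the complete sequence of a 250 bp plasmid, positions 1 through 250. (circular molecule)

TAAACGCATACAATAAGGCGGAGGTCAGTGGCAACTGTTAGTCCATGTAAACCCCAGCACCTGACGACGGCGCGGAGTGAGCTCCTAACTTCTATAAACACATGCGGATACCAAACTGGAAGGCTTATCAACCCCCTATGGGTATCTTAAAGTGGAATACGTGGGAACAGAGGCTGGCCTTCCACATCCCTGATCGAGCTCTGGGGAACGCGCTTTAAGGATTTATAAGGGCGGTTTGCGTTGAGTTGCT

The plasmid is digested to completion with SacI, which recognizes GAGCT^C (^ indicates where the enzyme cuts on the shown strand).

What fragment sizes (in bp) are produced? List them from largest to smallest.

133, 117 bp

SacI sites (GAGCTC) start at positions 79, 196.
SacI cuts after base 5 of each site (before the last base), so after positions 83, 200.
Circular molecule, 2 cuts → 2 fragments:
  84–200 → 117 bp
  201–250 then 1–83 → 50 + 83 = 133 bp
Sorted largest to smallest: 133, 117 bp.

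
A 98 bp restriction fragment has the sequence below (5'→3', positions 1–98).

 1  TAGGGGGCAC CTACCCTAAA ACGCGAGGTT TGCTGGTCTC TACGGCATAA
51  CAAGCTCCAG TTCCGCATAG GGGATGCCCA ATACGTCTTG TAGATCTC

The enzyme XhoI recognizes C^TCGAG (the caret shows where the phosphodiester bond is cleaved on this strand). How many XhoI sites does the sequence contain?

0

No occurrence of CTCGAG is present in the sequence.
XhoI does not cut: 0 sites.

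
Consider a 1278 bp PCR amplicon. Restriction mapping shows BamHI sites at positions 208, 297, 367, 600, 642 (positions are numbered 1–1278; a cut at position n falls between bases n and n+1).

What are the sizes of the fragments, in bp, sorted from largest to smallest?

Linear molecule, 5 cuts → 6 fragments:
  208 − 0 = 208 bp
  297 − 208 = 89 bp
  367 − 297 = 70 bp
  600 − 367 = 233 bp
  642 − 600 = 42 bp
  1278 − 642 = 636 bp
Sorted largest to smallest: 636, 233, 208, 89, 70, 42 bp.

636, 233, 208, 89, 70, 42 bp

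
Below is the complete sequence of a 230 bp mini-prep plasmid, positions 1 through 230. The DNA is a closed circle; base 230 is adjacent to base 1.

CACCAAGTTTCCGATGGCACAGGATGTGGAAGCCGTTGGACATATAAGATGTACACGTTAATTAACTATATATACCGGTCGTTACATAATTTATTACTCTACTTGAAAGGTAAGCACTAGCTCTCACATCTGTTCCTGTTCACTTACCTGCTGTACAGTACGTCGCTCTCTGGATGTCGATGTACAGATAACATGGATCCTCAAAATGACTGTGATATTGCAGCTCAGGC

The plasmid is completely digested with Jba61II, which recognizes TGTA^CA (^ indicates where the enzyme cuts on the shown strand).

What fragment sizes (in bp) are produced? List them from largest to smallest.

102, 99, 29 bp

Jba61II sites (TGTACA) start at positions 50, 152, 181.
Jba61II cuts after base 4 of each site, so after positions 53, 155, 184.
Circular molecule, 3 cuts → 3 fragments:
  54–155 → 102 bp
  156–184 → 29 bp
  185–230 then 1–53 → 46 + 53 = 99 bp
Sorted largest to smallest: 102, 99, 29 bp.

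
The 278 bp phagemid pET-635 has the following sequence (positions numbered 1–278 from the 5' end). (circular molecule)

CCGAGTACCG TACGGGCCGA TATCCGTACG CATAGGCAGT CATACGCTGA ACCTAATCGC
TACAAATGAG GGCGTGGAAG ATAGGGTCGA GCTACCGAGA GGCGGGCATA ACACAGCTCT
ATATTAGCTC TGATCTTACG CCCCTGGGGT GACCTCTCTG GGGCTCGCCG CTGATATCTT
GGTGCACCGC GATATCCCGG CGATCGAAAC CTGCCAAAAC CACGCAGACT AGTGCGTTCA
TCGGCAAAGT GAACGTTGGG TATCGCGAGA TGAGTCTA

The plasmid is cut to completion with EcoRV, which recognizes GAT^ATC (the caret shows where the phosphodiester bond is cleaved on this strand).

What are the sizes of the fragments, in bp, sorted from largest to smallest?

EcoRV sites (GATATC) start at positions 19, 173, 191.
EcoRV cuts after base 3 of each site, so after positions 21, 175, 193.
Circular molecule, 3 cuts → 3 fragments:
  22–175 → 154 bp
  176–193 → 18 bp
  194–278 then 1–21 → 85 + 21 = 106 bp
Sorted largest to smallest: 154, 106, 18 bp.

154, 106, 18 bp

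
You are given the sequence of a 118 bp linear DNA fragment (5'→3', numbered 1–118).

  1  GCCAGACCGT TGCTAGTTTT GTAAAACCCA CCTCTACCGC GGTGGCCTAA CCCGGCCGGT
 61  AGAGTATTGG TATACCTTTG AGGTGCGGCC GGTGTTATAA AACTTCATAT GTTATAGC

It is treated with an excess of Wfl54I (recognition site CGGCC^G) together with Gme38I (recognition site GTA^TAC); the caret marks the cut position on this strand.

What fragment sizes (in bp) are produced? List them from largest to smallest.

Wfl54I sites (CGGCCG) start at positions 53, 86.
Wfl54I cuts after base 5 of each site (before the last base), so after positions 57, 90.
The Gme38I site (GTATAC) starts at position 70.
Gme38I cuts after base 3 of each site, so after position 72.
Combined cut positions: 57, 72, 90.
Linear molecule, 3 cuts → 4 fragments:
  1–57 → 57 bp
  58–72 → 15 bp
  73–90 → 18 bp
  91–118 → 28 bp
Sorted largest to smallest: 57, 28, 18, 15 bp.

57, 28, 18, 15 bp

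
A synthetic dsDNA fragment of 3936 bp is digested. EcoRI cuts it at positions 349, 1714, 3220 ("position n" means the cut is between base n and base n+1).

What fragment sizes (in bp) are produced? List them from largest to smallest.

1506, 1365, 716, 349 bp

Linear molecule, 3 cuts → 4 fragments:
  349 − 0 = 349 bp
  1714 − 349 = 1365 bp
  3220 − 1714 = 1506 bp
  3936 − 3220 = 716 bp
Sorted largest to smallest: 1506, 1365, 716, 349 bp.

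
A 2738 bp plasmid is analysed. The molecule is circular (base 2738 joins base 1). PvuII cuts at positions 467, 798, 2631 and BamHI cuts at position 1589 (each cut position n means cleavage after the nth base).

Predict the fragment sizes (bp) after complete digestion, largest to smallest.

1042, 791, 574, 331 bp

Combined cut positions (sorted): 467, 798, 1589, 2631.
Circular molecule, 4 cuts → 4 fragments:
  798 − 467 = 331 bp
  1589 − 798 = 791 bp
  2631 − 1589 = 1042 bp
  wrap: 2738 − 2631 + 467 = 574 bp
Sorted largest to smallest: 1042, 791, 574, 331 bp.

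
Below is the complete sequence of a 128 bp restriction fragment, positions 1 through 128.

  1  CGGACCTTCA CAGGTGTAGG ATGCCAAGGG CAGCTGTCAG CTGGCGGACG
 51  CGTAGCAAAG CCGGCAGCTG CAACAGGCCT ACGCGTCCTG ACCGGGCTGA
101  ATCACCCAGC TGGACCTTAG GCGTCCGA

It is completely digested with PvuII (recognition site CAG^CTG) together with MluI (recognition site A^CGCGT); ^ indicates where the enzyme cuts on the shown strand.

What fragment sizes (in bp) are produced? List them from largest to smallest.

PvuII sites (CAGCTG) start at positions 31, 38, 65, 107.
PvuII cuts after base 3 of each site, so after positions 33, 40, 67, 109.
MluI sites (ACGCGT) start at positions 48, 81.
MluI cuts after the first base of each site, so after positions 48, 81.
Combined cut positions: 33, 40, 48, 67, 81, 109.
Linear molecule, 6 cuts → 7 fragments:
  1–33 → 33 bp
  34–40 → 7 bp
  41–48 → 8 bp
  49–67 → 19 bp
  68–81 → 14 bp
  82–109 → 28 bp
  110–128 → 19 bp
Sorted largest to smallest: 33, 28, 19, 19, 14, 8, 7 bp.

33, 28, 19, 19, 14, 8, 7 bp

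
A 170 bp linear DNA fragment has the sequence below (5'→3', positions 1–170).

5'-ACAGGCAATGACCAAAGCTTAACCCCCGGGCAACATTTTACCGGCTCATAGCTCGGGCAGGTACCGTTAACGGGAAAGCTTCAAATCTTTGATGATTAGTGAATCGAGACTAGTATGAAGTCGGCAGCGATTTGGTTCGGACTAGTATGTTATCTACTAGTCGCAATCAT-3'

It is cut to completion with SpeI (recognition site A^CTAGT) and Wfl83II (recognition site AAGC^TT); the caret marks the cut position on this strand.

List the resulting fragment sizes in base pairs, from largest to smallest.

SpeI sites (ACTAGT) start at positions 109, 141, 156.
SpeI cuts after the first base of each site, so after positions 109, 141, 156.
Wfl83II sites (AAGCTT) start at positions 15, 76.
Wfl83II cuts after base 4 of each site, so after positions 18, 79.
Combined cut positions: 18, 79, 109, 141, 156.
Linear molecule, 5 cuts → 6 fragments:
  1–18 → 18 bp
  19–79 → 61 bp
  80–109 → 30 bp
  110–141 → 32 bp
  142–156 → 15 bp
  157–170 → 14 bp
Sorted largest to smallest: 61, 32, 30, 18, 15, 14 bp.

61, 32, 30, 18, 15, 14 bp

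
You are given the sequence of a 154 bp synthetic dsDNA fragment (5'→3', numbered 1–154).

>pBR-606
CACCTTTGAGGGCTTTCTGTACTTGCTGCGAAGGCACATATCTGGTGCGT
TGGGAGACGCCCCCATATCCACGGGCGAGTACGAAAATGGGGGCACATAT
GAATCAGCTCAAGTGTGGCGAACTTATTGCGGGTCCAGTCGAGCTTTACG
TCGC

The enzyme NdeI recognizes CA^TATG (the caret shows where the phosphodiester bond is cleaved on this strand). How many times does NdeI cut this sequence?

CATATG occurs starting at position 96.
NdeI cuts at 1 site.

1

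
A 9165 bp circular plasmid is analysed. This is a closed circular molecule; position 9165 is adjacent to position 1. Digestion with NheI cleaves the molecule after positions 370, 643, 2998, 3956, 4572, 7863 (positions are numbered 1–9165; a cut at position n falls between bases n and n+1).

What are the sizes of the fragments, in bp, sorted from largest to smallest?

Circular molecule, 6 cuts → 6 fragments:
  643 − 370 = 273 bp
  2998 − 643 = 2355 bp
  3956 − 2998 = 958 bp
  4572 − 3956 = 616 bp
  7863 − 4572 = 3291 bp
  wrap: 9165 − 7863 + 370 = 1672 bp
Sorted largest to smallest: 3291, 2355, 1672, 958, 616, 273 bp.

3291, 2355, 1672, 958, 616, 273 bp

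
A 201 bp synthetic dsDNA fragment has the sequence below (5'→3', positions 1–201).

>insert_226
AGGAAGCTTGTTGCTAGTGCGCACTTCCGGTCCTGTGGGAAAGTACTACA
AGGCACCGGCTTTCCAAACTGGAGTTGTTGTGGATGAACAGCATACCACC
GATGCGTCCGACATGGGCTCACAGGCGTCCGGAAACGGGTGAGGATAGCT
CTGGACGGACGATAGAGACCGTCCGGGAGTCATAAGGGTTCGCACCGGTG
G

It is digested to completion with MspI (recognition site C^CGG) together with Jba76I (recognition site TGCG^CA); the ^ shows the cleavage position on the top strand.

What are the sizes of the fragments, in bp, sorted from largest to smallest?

73, 44, 29, 22, 21, 6, 6 bp

MspI sites (CCGG) start at positions 27, 56, 129, 173, 195.
MspI cuts after the first base of each site, so after positions 27, 56, 129, 173, 195.
The Jba76I site (TGCGCA) starts at position 18.
Jba76I cuts after base 4 of each site, so after position 21.
Combined cut positions: 21, 27, 56, 129, 173, 195.
Linear molecule, 6 cuts → 7 fragments:
  1–21 → 21 bp
  22–27 → 6 bp
  28–56 → 29 bp
  57–129 → 73 bp
  130–173 → 44 bp
  174–195 → 22 bp
  196–201 → 6 bp
Sorted largest to smallest: 73, 44, 29, 22, 21, 6, 6 bp.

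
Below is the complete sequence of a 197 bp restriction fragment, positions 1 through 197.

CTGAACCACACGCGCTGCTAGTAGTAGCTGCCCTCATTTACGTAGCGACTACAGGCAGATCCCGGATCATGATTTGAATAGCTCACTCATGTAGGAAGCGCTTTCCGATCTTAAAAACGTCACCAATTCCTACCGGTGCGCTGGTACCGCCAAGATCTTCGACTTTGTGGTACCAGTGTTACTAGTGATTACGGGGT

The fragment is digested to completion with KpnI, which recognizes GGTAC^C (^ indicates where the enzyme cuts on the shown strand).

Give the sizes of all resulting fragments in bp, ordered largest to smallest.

147, 26, 24 bp

KpnI sites (GGTACC) start at positions 143, 169.
KpnI cuts after base 5 of each site (before the last base), so after positions 147, 173.
Linear molecule, 2 cuts → 3 fragments:
  1–147 → 147 bp
  148–173 → 26 bp
  174–197 → 24 bp
Sorted largest to smallest: 147, 26, 24 bp.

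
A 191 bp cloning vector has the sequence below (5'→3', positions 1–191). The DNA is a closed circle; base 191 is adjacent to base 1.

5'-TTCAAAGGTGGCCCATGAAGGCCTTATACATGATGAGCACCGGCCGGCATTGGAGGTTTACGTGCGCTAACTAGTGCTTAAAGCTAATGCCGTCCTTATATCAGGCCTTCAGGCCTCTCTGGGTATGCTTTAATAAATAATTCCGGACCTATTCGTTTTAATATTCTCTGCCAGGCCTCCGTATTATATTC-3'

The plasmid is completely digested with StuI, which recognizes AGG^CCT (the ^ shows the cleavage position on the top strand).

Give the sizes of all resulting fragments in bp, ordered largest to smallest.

StuI sites (AGGCCT) start at positions 19, 103, 111, 173.
StuI cuts after base 3 of each site, so after positions 21, 105, 113, 175.
Circular molecule, 4 cuts → 4 fragments:
  22–105 → 84 bp
  106–113 → 8 bp
  114–175 → 62 bp
  176–191 then 1–21 → 16 + 21 = 37 bp
Sorted largest to smallest: 84, 62, 37, 8 bp.

84, 62, 37, 8 bp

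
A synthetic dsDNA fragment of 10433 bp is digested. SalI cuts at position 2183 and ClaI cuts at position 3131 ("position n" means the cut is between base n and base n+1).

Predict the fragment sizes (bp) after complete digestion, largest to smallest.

Combined cut positions (sorted): 2183, 3131.
Linear molecule, 2 cuts → 3 fragments:
  2183 − 0 = 2183 bp
  3131 − 2183 = 948 bp
  10433 − 3131 = 7302 bp
Sorted largest to smallest: 7302, 2183, 948 bp.

7302, 2183, 948 bp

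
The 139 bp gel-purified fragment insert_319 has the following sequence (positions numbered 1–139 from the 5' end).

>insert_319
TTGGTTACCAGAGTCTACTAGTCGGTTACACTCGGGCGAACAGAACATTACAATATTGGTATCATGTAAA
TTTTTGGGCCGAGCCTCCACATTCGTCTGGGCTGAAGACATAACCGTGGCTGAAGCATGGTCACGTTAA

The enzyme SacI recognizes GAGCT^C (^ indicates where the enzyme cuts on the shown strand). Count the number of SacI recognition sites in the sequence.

0

No occurrence of GAGCTC is present in the sequence.
SacI does not cut: 0 sites.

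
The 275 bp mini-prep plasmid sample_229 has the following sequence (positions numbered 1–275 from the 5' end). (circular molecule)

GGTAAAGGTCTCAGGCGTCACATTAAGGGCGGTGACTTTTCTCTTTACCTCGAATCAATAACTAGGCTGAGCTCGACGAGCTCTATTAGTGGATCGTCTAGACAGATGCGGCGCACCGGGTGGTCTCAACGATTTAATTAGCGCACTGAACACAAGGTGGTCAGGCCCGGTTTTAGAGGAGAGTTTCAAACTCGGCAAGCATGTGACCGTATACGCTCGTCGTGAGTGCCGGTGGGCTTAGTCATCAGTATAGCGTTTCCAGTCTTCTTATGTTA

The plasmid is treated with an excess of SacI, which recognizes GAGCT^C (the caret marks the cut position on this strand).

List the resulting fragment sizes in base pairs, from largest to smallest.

266, 9 bp

SacI sites (GAGCTC) start at positions 69, 78.
SacI cuts after base 5 of each site (before the last base), so after positions 73, 82.
Circular molecule, 2 cuts → 2 fragments:
  74–82 → 9 bp
  83–275 then 1–73 → 193 + 73 = 266 bp
Sorted largest to smallest: 266, 9 bp.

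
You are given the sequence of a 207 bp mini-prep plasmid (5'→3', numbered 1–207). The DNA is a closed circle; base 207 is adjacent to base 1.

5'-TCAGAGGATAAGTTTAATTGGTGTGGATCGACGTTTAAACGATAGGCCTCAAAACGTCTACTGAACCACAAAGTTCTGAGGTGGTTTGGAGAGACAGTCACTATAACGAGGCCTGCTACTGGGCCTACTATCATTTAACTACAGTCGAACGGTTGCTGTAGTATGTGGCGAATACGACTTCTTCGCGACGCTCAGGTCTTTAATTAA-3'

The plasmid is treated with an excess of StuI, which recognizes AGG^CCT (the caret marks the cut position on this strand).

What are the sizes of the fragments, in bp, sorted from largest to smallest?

142, 65 bp

StuI sites (AGGCCT) start at positions 44, 109.
StuI cuts after base 3 of each site, so after positions 46, 111.
Circular molecule, 2 cuts → 2 fragments:
  47–111 → 65 bp
  112–207 then 1–46 → 96 + 46 = 142 bp
Sorted largest to smallest: 142, 65 bp.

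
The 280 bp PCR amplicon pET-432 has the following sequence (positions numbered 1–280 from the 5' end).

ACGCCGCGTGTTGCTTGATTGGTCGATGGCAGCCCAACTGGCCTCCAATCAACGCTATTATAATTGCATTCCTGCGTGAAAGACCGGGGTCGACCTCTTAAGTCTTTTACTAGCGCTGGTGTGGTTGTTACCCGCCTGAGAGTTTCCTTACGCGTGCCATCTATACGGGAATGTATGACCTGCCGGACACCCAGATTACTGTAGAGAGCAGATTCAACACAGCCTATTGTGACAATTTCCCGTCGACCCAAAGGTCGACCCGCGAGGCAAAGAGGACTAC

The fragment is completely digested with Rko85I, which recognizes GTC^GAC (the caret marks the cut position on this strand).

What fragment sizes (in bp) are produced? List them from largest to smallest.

Rko85I sites (GTCGAC) start at positions 89, 242, 254.
Rko85I cuts after base 3 of each site, so after positions 91, 244, 256.
Linear molecule, 3 cuts → 4 fragments:
  1–91 → 91 bp
  92–244 → 153 bp
  245–256 → 12 bp
  257–280 → 24 bp
Sorted largest to smallest: 153, 91, 24, 12 bp.

153, 91, 24, 12 bp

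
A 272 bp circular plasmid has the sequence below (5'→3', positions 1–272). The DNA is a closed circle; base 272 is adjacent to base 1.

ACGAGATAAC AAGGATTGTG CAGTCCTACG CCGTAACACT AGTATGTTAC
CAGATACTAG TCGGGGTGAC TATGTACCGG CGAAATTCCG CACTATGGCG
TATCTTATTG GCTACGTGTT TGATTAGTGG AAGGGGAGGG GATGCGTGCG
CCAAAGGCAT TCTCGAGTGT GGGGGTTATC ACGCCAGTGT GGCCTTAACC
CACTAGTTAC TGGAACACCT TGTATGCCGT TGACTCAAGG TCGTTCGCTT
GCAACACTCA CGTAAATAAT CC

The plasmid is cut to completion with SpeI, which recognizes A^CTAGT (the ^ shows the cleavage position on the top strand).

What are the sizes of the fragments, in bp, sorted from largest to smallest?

SpeI sites (ACTAGT) start at positions 38, 56, 202.
SpeI cuts after the first base of each site, so after positions 38, 56, 202.
Circular molecule, 3 cuts → 3 fragments:
  39–56 → 18 bp
  57–202 → 146 bp
  203–272 then 1–38 → 70 + 38 = 108 bp
Sorted largest to smallest: 146, 108, 18 bp.

146, 108, 18 bp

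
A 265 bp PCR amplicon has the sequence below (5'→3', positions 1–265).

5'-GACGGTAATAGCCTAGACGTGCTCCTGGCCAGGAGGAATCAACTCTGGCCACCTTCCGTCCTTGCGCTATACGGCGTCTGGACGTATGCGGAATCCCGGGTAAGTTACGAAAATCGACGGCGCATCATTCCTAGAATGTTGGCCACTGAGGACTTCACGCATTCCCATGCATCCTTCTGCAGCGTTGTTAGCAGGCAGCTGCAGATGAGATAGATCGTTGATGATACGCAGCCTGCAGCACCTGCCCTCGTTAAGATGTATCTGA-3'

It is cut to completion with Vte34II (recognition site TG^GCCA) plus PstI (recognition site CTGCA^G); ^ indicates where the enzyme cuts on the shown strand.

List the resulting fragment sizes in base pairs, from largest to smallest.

94, 40, 34, 28, 27, 22, 20 bp

Vte34II sites (TGGCCA) start at positions 26, 46, 140.
Vte34II cuts after base 2 of each site, so after positions 27, 47, 141.
PstI sites (CTGCAG) start at positions 177, 199, 233.
PstI cuts after base 5 of each site (before the last base), so after positions 181, 203, 237.
Combined cut positions: 27, 47, 141, 181, 203, 237.
Linear molecule, 6 cuts → 7 fragments:
  1–27 → 27 bp
  28–47 → 20 bp
  48–141 → 94 bp
  142–181 → 40 bp
  182–203 → 22 bp
  204–237 → 34 bp
  238–265 → 28 bp
Sorted largest to smallest: 94, 40, 34, 28, 27, 22, 20 bp.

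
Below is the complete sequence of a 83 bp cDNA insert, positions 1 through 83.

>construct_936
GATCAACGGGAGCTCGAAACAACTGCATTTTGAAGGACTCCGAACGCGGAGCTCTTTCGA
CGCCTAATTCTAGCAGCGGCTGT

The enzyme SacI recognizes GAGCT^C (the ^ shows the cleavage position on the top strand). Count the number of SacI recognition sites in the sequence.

GAGCTC occurs starting at positions 10, 49.
SacI cuts at 2 sites.

2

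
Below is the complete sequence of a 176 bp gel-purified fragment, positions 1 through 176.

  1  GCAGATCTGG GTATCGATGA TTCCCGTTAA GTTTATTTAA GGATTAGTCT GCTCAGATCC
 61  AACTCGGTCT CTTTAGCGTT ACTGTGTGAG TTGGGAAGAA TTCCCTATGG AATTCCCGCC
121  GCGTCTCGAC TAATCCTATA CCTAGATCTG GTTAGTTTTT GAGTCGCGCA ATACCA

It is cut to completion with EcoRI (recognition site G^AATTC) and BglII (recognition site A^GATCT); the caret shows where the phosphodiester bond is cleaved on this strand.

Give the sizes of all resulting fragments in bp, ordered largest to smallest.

EcoRI sites (GAATTC) start at positions 98, 110.
EcoRI cuts after the first base of each site, so after positions 98, 110.
BglII sites (AGATCT) start at positions 3, 144.
BglII cuts after the first base of each site, so after positions 3, 144.
Combined cut positions: 3, 98, 110, 144.
Linear molecule, 4 cuts → 5 fragments:
  1–3 → 3 bp
  4–98 → 95 bp
  99–110 → 12 bp
  111–144 → 34 bp
  145–176 → 32 bp
Sorted largest to smallest: 95, 34, 32, 12, 3 bp.

95, 34, 32, 12, 3 bp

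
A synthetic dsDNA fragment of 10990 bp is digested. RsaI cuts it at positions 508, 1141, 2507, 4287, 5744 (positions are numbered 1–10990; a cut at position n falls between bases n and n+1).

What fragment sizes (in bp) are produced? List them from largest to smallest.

5246, 1780, 1457, 1366, 633, 508 bp

Linear molecule, 5 cuts → 6 fragments:
  508 − 0 = 508 bp
  1141 − 508 = 633 bp
  2507 − 1141 = 1366 bp
  4287 − 2507 = 1780 bp
  5744 − 4287 = 1457 bp
  10990 − 5744 = 5246 bp
Sorted largest to smallest: 5246, 1780, 1457, 1366, 633, 508 bp.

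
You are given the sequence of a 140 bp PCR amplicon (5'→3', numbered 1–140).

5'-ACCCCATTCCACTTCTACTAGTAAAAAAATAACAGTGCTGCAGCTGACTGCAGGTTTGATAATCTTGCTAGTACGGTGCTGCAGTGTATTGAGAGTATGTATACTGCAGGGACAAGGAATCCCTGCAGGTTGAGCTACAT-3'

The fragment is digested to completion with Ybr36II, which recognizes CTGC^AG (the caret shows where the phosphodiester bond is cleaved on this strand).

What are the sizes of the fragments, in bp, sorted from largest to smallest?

41, 31, 25, 19, 14, 10 bp

Ybr36II sites (CTGCAG) start at positions 38, 48, 79, 104, 123.
Ybr36II cuts after base 4 of each site, so after positions 41, 51, 82, 107, 126.
Linear molecule, 5 cuts → 6 fragments:
  1–41 → 41 bp
  42–51 → 10 bp
  52–82 → 31 bp
  83–107 → 25 bp
  108–126 → 19 bp
  127–140 → 14 bp
Sorted largest to smallest: 41, 31, 25, 19, 14, 10 bp.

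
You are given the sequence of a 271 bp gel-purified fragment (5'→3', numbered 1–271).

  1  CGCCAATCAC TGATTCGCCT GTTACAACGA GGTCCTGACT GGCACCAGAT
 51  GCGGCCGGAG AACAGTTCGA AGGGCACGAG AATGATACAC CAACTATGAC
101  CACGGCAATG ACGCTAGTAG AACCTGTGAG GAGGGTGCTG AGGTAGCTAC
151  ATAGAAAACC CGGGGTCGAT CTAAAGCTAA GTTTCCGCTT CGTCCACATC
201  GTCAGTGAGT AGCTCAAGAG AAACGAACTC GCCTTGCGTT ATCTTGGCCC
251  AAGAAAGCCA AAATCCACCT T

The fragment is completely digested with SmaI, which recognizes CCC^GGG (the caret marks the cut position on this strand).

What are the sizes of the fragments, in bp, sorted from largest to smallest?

161, 110 bp

The SmaI site (CCCGGG) starts at position 159.
SmaI cuts after base 3 of each site, so after position 161.
Linear molecule, 1 cut → 2 fragments:
  1–161 → 161 bp
  162–271 → 110 bp
Sorted largest to smallest: 161, 110 bp.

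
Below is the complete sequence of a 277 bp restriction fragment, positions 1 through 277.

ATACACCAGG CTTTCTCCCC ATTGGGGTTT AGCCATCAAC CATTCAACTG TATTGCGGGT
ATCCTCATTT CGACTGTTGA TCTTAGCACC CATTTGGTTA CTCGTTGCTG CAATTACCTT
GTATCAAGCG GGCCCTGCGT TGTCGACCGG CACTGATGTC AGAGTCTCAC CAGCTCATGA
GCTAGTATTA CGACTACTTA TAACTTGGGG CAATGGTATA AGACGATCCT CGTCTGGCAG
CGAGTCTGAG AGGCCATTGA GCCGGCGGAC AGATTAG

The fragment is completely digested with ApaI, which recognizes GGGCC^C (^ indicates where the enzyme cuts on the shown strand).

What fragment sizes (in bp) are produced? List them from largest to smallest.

The ApaI site (GGGCCC) starts at position 130.
ApaI cuts after base 5 of each site (before the last base), so after position 134.
Linear molecule, 1 cut → 2 fragments:
  1–134 → 134 bp
  135–277 → 143 bp
Sorted largest to smallest: 143, 134 bp.

143, 134 bp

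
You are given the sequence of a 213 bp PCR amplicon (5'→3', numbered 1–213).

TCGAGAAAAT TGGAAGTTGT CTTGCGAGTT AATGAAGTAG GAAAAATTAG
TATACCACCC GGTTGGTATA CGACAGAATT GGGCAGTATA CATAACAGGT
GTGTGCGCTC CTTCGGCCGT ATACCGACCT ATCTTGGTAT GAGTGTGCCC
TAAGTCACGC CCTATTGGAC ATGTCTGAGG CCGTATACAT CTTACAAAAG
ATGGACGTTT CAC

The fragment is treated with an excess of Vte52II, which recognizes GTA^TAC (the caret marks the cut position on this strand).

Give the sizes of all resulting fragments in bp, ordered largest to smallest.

64, 52, 33, 28, 20, 16 bp

Vte52II sites (GTATAC) start at positions 50, 66, 86, 119, 183.
Vte52II cuts after base 3 of each site, so after positions 52, 68, 88, 121, 185.
Linear molecule, 5 cuts → 6 fragments:
  1–52 → 52 bp
  53–68 → 16 bp
  69–88 → 20 bp
  89–121 → 33 bp
  122–185 → 64 bp
  186–213 → 28 bp
Sorted largest to smallest: 64, 52, 33, 28, 20, 16 bp.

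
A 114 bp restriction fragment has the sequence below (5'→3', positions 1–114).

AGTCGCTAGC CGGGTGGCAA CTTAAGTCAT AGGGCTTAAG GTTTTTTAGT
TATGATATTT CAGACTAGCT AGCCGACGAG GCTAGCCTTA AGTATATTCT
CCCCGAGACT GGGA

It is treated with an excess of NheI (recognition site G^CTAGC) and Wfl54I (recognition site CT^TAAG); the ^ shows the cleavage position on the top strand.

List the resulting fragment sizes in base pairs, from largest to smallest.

NheI sites (GCTAGC) start at positions 5, 68, 81.
NheI cuts after the first base of each site, so after positions 5, 68, 81.
Wfl54I sites (CTTAAG) start at positions 21, 35, 87.
Wfl54I cuts after base 2 of each site, so after positions 22, 36, 88.
Combined cut positions: 5, 22, 36, 68, 81, 88.
Linear molecule, 6 cuts → 7 fragments:
  1–5 → 5 bp
  6–22 → 17 bp
  23–36 → 14 bp
  37–68 → 32 bp
  69–81 → 13 bp
  82–88 → 7 bp
  89–114 → 26 bp
Sorted largest to smallest: 32, 26, 17, 14, 13, 7, 5 bp.

32, 26, 17, 14, 13, 7, 5 bp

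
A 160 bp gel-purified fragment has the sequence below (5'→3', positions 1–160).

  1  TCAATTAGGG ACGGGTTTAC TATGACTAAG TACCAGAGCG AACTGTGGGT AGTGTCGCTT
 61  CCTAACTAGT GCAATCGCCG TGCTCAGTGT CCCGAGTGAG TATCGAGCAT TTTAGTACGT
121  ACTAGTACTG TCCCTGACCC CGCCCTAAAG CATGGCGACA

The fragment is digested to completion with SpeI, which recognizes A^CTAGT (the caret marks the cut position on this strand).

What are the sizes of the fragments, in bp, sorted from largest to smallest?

65, 56, 39 bp

SpeI sites (ACTAGT) start at positions 65, 121.
SpeI cuts after the first base of each site, so after positions 65, 121.
Linear molecule, 2 cuts → 3 fragments:
  1–65 → 65 bp
  66–121 → 56 bp
  122–160 → 39 bp
Sorted largest to smallest: 65, 56, 39 bp.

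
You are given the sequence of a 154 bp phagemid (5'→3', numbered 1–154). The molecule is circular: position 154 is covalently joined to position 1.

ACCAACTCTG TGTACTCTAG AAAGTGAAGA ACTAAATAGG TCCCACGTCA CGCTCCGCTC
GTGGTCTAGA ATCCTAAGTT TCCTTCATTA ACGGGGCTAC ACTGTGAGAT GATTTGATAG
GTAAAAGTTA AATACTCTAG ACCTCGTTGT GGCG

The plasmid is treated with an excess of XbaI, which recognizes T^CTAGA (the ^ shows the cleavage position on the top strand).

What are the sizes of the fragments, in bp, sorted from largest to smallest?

XbaI sites (TCTAGA) start at positions 16, 65, 136.
XbaI cuts after the first base of each site, so after positions 16, 65, 136.
Circular molecule, 3 cuts → 3 fragments:
  17–65 → 49 bp
  66–136 → 71 bp
  137–154 then 1–16 → 18 + 16 = 34 bp
Sorted largest to smallest: 71, 49, 34 bp.

71, 49, 34 bp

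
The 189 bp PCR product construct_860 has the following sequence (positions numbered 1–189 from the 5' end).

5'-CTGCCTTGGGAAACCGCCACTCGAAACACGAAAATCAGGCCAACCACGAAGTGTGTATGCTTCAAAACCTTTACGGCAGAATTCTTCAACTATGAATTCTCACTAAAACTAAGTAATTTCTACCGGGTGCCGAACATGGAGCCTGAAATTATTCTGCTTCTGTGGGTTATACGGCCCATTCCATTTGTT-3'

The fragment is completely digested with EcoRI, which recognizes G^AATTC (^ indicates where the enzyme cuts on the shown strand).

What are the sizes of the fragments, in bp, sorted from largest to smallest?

EcoRI sites (GAATTC) start at positions 79, 94.
EcoRI cuts after the first base of each site, so after positions 79, 94.
Linear molecule, 2 cuts → 3 fragments:
  1–79 → 79 bp
  80–94 → 15 bp
  95–189 → 95 bp
Sorted largest to smallest: 95, 79, 15 bp.

95, 79, 15 bp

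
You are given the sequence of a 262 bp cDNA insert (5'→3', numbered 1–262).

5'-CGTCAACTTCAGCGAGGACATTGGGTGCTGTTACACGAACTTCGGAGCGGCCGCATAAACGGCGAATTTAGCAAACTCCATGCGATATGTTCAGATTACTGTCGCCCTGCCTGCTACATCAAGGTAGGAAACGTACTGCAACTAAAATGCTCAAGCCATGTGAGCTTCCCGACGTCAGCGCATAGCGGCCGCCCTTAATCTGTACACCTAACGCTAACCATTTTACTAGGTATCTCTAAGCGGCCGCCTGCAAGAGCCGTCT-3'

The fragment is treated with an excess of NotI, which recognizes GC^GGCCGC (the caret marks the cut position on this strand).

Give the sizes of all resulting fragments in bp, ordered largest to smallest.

138, 55, 48, 21 bp

NotI sites (GCGGCCGC) start at positions 47, 185, 240.
NotI cuts after base 2 of each site, so after positions 48, 186, 241.
Linear molecule, 3 cuts → 4 fragments:
  1–48 → 48 bp
  49–186 → 138 bp
  187–241 → 55 bp
  242–262 → 21 bp
Sorted largest to smallest: 138, 55, 48, 21 bp.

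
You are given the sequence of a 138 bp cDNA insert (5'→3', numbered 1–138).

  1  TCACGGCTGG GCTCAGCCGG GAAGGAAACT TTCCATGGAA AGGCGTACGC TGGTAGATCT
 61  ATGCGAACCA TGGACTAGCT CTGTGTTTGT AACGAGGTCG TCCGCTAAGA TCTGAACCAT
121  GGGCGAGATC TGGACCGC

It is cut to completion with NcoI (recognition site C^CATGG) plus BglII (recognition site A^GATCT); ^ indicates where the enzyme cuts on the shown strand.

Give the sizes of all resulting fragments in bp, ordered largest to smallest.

NcoI sites (CCATGG) start at positions 33, 68, 117.
NcoI cuts after the first base of each site, so after positions 33, 68, 117.
BglII sites (AGATCT) start at positions 55, 108, 126.
BglII cuts after the first base of each site, so after positions 55, 108, 126.
Combined cut positions: 33, 55, 68, 108, 117, 126.
Linear molecule, 6 cuts → 7 fragments:
  1–33 → 33 bp
  34–55 → 22 bp
  56–68 → 13 bp
  69–108 → 40 bp
  109–117 → 9 bp
  118–126 → 9 bp
  127–138 → 12 bp
Sorted largest to smallest: 40, 33, 22, 13, 12, 9, 9 bp.

40, 33, 22, 13, 12, 9, 9 bp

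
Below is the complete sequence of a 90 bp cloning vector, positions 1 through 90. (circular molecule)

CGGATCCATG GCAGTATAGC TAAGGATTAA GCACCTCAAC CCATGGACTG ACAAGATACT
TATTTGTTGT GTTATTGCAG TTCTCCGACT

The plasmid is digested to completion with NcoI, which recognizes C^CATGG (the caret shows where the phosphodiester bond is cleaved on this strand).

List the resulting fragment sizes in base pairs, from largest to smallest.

NcoI sites (CCATGG) start at positions 6, 41.
NcoI cuts after the first base of each site, so after positions 6, 41.
Circular molecule, 2 cuts → 2 fragments:
  7–41 → 35 bp
  42–90 then 1–6 → 49 + 6 = 55 bp
Sorted largest to smallest: 55, 35 bp.

55, 35 bp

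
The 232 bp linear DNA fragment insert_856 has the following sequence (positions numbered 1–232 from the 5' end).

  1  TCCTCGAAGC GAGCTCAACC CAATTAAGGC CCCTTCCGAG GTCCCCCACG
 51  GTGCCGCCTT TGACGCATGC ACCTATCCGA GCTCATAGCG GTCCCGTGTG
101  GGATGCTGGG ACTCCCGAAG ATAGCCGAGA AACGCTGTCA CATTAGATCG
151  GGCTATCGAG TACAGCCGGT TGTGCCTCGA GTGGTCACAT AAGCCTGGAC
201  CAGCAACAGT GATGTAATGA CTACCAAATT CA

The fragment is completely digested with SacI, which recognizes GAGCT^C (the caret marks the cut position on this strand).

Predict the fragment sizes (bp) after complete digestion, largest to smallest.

SacI sites (GAGCTC) start at positions 11, 79.
SacI cuts after base 5 of each site (before the last base), so after positions 15, 83.
Linear molecule, 2 cuts → 3 fragments:
  1–15 → 15 bp
  16–83 → 68 bp
  84–232 → 149 bp
Sorted largest to smallest: 149, 68, 15 bp.

149, 68, 15 bp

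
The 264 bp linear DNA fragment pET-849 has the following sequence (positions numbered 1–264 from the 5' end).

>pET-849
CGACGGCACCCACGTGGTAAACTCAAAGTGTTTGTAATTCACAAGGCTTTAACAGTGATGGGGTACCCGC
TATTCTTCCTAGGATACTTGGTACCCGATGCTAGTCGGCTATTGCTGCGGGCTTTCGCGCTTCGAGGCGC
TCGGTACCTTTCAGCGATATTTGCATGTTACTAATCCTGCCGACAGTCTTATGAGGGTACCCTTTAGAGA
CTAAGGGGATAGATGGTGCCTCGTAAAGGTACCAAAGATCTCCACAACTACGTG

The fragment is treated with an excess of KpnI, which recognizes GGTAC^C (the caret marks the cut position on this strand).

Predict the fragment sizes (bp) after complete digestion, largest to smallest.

KpnI sites (GGTACC) start at positions 62, 90, 143, 196, 238.
KpnI cuts after base 5 of each site (before the last base), so after positions 66, 94, 147, 200, 242.
Linear molecule, 5 cuts → 6 fragments:
  1–66 → 66 bp
  67–94 → 28 bp
  95–147 → 53 bp
  148–200 → 53 bp
  201–242 → 42 bp
  243–264 → 22 bp
Sorted largest to smallest: 66, 53, 53, 42, 28, 22 bp.

66, 53, 53, 42, 28, 22 bp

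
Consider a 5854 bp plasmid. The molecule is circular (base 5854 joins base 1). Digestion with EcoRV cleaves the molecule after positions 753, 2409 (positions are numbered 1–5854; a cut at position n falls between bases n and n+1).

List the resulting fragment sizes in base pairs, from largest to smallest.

Circular molecule, 2 cuts → 2 fragments:
  2409 − 753 = 1656 bp
  wrap: 5854 − 2409 + 753 = 4198 bp
Sorted largest to smallest: 4198, 1656 bp.

4198, 1656 bp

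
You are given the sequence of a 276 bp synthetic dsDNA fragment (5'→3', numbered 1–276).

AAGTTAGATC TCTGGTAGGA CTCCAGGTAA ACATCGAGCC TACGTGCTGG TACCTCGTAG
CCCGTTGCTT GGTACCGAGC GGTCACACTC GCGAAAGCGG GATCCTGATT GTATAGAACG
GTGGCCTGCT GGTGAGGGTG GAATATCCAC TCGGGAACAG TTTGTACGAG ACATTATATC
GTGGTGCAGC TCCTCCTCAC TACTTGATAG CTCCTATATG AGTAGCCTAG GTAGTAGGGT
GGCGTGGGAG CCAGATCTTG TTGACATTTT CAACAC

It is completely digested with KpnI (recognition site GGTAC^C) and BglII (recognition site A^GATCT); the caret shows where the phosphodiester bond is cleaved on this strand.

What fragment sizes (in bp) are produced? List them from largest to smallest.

KpnI sites (GGTACC) start at positions 49, 71.
KpnI cuts after base 5 of each site (before the last base), so after positions 53, 75.
BglII sites (AGATCT) start at positions 6, 253.
BglII cuts after the first base of each site, so after positions 6, 253.
Combined cut positions: 6, 53, 75, 253.
Linear molecule, 4 cuts → 5 fragments:
  1–6 → 6 bp
  7–53 → 47 bp
  54–75 → 22 bp
  76–253 → 178 bp
  254–276 → 23 bp
Sorted largest to smallest: 178, 47, 23, 22, 6 bp.

178, 47, 23, 22, 6 bp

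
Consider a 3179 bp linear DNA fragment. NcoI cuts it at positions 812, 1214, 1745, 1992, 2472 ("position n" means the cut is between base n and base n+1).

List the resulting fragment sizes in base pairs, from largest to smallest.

812, 707, 531, 480, 402, 247 bp

Linear molecule, 5 cuts → 6 fragments:
  812 − 0 = 812 bp
  1214 − 812 = 402 bp
  1745 − 1214 = 531 bp
  1992 − 1745 = 247 bp
  2472 − 1992 = 480 bp
  3179 − 2472 = 707 bp
Sorted largest to smallest: 812, 707, 531, 480, 402, 247 bp.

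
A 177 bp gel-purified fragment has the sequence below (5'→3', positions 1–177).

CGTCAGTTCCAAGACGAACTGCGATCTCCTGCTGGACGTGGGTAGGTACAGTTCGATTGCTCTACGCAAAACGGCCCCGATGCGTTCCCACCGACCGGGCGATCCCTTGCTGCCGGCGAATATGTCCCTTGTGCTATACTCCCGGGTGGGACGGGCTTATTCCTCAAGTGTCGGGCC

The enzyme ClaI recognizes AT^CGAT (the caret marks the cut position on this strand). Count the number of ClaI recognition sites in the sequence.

No occurrence of ATCGAT is present in the sequence.
ClaI does not cut: 0 sites.

0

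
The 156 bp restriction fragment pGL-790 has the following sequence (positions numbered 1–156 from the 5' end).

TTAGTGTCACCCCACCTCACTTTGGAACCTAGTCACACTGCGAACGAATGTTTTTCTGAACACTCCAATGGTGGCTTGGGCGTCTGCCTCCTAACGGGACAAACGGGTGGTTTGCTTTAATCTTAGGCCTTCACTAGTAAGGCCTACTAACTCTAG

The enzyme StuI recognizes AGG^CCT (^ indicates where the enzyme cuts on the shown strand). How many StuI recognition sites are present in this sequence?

AGGCCT occurs starting at positions 125, 140.
StuI cuts at 2 sites.

2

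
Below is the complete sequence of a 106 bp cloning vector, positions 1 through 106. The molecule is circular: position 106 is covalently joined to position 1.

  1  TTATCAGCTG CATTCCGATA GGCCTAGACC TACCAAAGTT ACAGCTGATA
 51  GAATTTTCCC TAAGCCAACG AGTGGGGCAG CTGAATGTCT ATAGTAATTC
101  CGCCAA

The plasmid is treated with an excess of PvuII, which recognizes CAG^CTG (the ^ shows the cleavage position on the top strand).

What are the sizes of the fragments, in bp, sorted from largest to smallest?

37, 36, 33 bp

PvuII sites (CAGCTG) start at positions 5, 42, 78.
PvuII cuts after base 3 of each site, so after positions 7, 44, 80.
Circular molecule, 3 cuts → 3 fragments:
  8–44 → 37 bp
  45–80 → 36 bp
  81–106 then 1–7 → 26 + 7 = 33 bp
Sorted largest to smallest: 37, 36, 33 bp.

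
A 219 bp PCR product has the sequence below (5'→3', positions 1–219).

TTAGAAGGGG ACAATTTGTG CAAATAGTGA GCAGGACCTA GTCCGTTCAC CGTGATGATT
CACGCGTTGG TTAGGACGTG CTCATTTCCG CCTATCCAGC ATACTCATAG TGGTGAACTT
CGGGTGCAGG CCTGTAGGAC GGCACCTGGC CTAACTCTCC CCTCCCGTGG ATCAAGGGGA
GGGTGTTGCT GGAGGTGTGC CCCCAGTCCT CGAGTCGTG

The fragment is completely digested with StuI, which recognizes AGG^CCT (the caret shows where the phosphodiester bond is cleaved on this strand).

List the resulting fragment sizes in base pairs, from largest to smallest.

130, 89 bp

The StuI site (AGGCCT) starts at position 128.
StuI cuts after base 3 of each site, so after position 130.
Linear molecule, 1 cut → 2 fragments:
  1–130 → 130 bp
  131–219 → 89 bp
Sorted largest to smallest: 130, 89 bp.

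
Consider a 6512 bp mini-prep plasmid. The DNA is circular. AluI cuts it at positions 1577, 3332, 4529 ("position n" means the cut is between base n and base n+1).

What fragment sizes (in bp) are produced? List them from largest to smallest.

3560, 1755, 1197 bp

Circular molecule, 3 cuts → 3 fragments:
  3332 − 1577 = 1755 bp
  4529 − 3332 = 1197 bp
  wrap: 6512 − 4529 + 1577 = 3560 bp
Sorted largest to smallest: 3560, 1755, 1197 bp.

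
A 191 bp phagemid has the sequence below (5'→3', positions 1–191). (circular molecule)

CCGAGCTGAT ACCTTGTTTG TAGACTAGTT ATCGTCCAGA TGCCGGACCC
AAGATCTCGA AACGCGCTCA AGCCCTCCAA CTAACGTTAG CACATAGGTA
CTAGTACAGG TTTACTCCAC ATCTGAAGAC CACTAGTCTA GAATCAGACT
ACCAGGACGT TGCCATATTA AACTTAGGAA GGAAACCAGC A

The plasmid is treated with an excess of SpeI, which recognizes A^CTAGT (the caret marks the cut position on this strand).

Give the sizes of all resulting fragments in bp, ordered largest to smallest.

83, 76, 32 bp

SpeI sites (ACTAGT) start at positions 24, 100, 132.
SpeI cuts after the first base of each site, so after positions 24, 100, 132.
Circular molecule, 3 cuts → 3 fragments:
  25–100 → 76 bp
  101–132 → 32 bp
  133–191 then 1–24 → 59 + 24 = 83 bp
Sorted largest to smallest: 83, 76, 32 bp.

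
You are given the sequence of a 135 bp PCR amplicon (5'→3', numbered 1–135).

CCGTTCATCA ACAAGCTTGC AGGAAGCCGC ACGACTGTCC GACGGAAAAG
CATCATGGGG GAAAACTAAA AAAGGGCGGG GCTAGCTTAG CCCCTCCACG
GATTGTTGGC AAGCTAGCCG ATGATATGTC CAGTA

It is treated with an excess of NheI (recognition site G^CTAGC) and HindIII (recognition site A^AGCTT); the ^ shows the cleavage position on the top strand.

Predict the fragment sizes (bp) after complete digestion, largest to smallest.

68, 32, 22, 13 bp

NheI sites (GCTAGC) start at positions 81, 113.
NheI cuts after the first base of each site, so after positions 81, 113.
The HindIII site (AAGCTT) starts at position 13.
HindIII cuts after the first base of each site, so after position 13.
Combined cut positions: 13, 81, 113.
Linear molecule, 3 cuts → 4 fragments:
  1–13 → 13 bp
  14–81 → 68 bp
  82–113 → 32 bp
  114–135 → 22 bp
Sorted largest to smallest: 68, 32, 22, 13 bp.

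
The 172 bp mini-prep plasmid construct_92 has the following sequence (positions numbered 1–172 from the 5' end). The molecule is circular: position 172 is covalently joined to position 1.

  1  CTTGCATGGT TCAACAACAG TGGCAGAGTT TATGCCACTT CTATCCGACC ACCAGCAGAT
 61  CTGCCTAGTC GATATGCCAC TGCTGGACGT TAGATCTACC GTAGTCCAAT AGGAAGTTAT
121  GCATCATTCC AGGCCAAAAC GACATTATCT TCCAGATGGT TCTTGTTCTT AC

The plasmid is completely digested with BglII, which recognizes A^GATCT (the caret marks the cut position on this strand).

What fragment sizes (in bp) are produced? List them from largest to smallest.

137, 35 bp

BglII sites (AGATCT) start at positions 57, 92.
BglII cuts after the first base of each site, so after positions 57, 92.
Circular molecule, 2 cuts → 2 fragments:
  58–92 → 35 bp
  93–172 then 1–57 → 80 + 57 = 137 bp
Sorted largest to smallest: 137, 35 bp.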